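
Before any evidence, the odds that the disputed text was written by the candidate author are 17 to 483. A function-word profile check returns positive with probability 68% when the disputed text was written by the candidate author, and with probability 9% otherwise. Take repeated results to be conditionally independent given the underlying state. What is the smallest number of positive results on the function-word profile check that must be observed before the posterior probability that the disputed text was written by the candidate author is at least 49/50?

4

Prior odds = 17/483.
Likelihood ratio of a positive result = 0.68/0.09 = 68/9.
Target posterior odds = 0.98/0.02 = 49.
Require (68/9)ⁿ ≥ 49 ÷ (17/483) = 23667/17.
(68/9)³ = 314432/729 falls short of 23667/17 but (68/9)⁴ = 21381376/6561 reaches it, so n = 4.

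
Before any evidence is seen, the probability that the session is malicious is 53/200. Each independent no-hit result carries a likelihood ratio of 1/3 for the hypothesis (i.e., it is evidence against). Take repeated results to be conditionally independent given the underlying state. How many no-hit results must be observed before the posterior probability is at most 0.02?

3

Prior odds = 0.265/0.735 = 53/147.
Likelihood ratio per no-hit result = 1/3.
Target posterior odds = 0.02/0.98 = 1/49.
Need (53/147) × (1/3)ⁿ ≤ 1/49, i.e. (1/3)ⁿ ≤ 3/53.
(1/3)² = 1/9 is still above 3/53 but (1/3)³ = 1/27 is at or below it, so n = 3.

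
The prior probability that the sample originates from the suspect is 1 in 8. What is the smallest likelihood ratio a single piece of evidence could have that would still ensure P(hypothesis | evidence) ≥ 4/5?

Prior odds = 0.125/0.875 = 1/7.
Target odds = 0.8/0.2 = 4.
Required Bayes factor = 4 ÷ (1/7) = 28.

28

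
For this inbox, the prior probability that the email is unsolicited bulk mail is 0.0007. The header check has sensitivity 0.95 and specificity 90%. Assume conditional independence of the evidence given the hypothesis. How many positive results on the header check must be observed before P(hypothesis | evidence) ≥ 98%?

Prior odds = 0.0007/0.9993 = 7/9993.
False-positive rate = 1 − 0.9 = 0.1; likelihood ratio of a positive = 0.95/0.1 = 9.5.
Target odds: 0.98 ÷ 0.02 = 49.
Need (7/9993) × 9.5ⁿ ≥ 49, i.e. 9.5ⁿ ≥ 69951.
9.5⁴ = 8145.0625 falls short of 69951 but 9.5⁵ = 77378.09375 reaches it, so n = 5.

5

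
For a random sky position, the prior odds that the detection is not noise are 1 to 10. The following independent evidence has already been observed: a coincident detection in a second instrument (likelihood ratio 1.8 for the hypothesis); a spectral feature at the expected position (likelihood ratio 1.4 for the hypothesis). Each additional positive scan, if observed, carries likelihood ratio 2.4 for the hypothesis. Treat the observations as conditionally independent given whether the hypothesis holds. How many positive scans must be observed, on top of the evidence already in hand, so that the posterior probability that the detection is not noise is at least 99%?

7

Prior odds = 0.1.
Combined Bayes factor of the evidence already in hand = 1.8 × 1.4 = 2.52.
Odds after that evidence = 0.1 × 2.52 = 0.252.
Target odds = 0.99/0.01 = 99.
Need 2.4ⁿ ≥ 99 ÷ 0.252 = 2750/7.
2.4⁶ = 2985984/15625 falls short of 2750/7 but 2.4⁷ = 35831808/78125 reaches it, so n = 7.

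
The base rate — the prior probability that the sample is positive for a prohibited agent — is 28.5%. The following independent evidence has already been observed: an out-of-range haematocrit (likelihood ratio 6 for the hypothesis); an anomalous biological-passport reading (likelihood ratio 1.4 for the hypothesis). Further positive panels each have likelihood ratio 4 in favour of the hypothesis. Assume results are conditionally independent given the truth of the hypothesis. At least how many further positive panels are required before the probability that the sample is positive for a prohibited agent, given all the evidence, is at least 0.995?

Prior odds = 0.285/0.715 = 57/143.
Combined Bayes factor of the evidence already in hand = 6 × 1.4 = 8.4.
Odds after that evidence = (57/143) × 8.4 = 2394/715.
Target odds = 0.995/0.005 = 199.
Need 4ⁿ ≥ 199 ÷ (2394/715) = 142285/2394.
4² = 16 falls short of 142285/2394 but 4³ = 64 reaches it, so n = 3.

3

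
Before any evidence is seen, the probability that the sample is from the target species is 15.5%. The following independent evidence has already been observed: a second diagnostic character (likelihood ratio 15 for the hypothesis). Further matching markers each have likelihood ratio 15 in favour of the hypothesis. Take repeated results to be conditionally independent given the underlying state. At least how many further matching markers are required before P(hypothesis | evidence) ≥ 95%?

Prior odds = 0.155/0.845 = 31/169.
Bayes factor of the evidence already in hand = 15.
Odds after that evidence = (31/169) × 15 = 465/169.
Target odds = 0.95/0.05 = 19.
Need 15ⁿ ≥ 19 ÷ (465/169) = 3211/465.
15¹ = 15, which meets the required 3211/465; so n = 1.

1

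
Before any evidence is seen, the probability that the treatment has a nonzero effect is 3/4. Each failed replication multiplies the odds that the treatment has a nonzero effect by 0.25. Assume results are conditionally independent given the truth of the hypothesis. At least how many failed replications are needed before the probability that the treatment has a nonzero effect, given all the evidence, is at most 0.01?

5

Prior odds = 0.75/0.25 = 3.
Likelihood ratio per failed replication = 0.25.
Target odds: 0.01 ÷ 0.99 = 1/99.
Need 3 × 0.25ⁿ ≤ 1/99, i.e. 0.25ⁿ ≤ 1/297.
0.25⁴ = 0.00390625 is still above 1/297 but 0.25⁵ = 1/1024 is at or below it, so n = 5.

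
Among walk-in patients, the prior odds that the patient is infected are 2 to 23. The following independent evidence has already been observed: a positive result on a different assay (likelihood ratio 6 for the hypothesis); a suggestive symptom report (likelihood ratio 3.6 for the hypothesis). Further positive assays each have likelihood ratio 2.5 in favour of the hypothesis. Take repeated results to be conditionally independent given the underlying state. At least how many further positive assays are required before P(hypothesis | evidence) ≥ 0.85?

2

Prior odds = 2/23.
Combined Bayes factor of the evidence already in hand = 6 × 3.6 = 21.6.
Odds after that evidence = (2/23) × 21.6 = 216/115.
Target odds = 0.85/0.15 = 17/3.
Need 2.5ⁿ ≥ 17/3 ÷ (216/115) = 1955/648.
2.5¹ = 2.5 falls short of 1955/648 but 2.5² = 6.25 reaches it, so n = 2.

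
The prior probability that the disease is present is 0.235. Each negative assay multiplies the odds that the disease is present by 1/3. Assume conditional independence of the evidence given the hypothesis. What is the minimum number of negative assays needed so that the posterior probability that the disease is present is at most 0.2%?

Prior odds: 0.235 ÷ 0.765 = 47/153.
Likelihood ratio per negative assay = 1/3.
Target posterior odds = 0.002/0.998 = 1/499.
Need (47/153) × (1/3)ⁿ ≤ 1/499, i.e. (1/3)ⁿ ≤ 153/23453.
(1/3)⁴ = 1/81 is still above 153/23453 but (1/3)⁵ = 1/243 is at or below it, so n = 5.

5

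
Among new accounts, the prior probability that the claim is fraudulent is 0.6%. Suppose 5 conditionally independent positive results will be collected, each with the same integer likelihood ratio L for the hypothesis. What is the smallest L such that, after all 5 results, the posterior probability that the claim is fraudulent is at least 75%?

Prior odds = 0.006/0.994 = 3/497.
Target odds = 0.75/0.25 = 3.
Need L⁵ ≥ 3 ÷ (3/497) = 497.
3⁵ = 243 < 497 ≤ 1024 = 4⁵, so L = 4.

4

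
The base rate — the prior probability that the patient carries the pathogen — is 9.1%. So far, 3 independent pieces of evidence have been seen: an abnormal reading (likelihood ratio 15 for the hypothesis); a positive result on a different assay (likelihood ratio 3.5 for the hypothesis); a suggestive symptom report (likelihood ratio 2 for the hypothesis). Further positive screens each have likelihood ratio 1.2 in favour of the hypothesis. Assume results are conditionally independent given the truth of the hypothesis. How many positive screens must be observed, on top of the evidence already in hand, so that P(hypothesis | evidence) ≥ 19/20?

Prior odds = 0.091/0.909 = 91/909.
Combined Bayes factor of the evidence already in hand = 15 × 3.5 × 2 = 105.
Odds after that evidence = (91/909) × 105 = 3185/303.
Target odds = 0.95/0.05 = 19.
Need 1.2ⁿ ≥ 19 ÷ (3185/303) = 5757/3185.
1.2³ = 1.728 falls short of 5757/3185 but 1.2⁴ = 2.0736 reaches it, so n = 4.

4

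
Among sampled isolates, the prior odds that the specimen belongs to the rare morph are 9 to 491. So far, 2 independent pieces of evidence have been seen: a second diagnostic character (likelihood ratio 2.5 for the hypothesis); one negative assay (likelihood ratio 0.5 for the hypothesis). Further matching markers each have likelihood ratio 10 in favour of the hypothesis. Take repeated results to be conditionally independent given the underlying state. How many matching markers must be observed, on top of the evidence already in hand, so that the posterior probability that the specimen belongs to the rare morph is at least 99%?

4

Prior odds = 9/491.
Combined Bayes factor of the evidence already in hand = 2.5 × 0.5 = 1.25.
Odds after that evidence = (9/491) × 1.25 = 45/1964.
Target odds = 0.99/0.01 = 99.
Need 10ⁿ ≥ 99 ÷ (45/1964) = 4320.8.
10³ = 1000 falls short of 4320.8 but 10⁴ = 10000 reaches it, so n = 4.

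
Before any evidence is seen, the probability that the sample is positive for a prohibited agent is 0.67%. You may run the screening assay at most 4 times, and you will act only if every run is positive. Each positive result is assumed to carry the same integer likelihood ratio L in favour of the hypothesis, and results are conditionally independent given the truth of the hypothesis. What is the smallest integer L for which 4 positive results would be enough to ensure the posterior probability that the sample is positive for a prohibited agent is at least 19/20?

Prior odds = 0.0067/0.9933 = 67/9933.
Target odds = 0.95/0.05 = 19.
Need L⁴ ≥ 19 ÷ (67/9933) = 188727/67.
7⁴ = 2401 < 188727/67 ≤ 4096 = 8⁴, so L = 8.

8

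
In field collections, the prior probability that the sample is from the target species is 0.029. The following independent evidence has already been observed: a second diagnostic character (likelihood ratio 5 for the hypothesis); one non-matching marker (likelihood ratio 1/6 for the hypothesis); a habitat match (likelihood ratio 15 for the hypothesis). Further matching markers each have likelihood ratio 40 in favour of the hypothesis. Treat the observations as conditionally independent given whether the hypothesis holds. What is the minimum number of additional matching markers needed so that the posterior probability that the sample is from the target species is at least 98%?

Prior odds = 0.029/0.971 = 29/971.
Combined Bayes factor of the evidence already in hand = 5 × (1/6) × 15 = 12.5.
Odds after that evidence = (29/971) × 12.5 = 725/1942.
Target odds = 0.98/0.02 = 49.
Need 40ⁿ ≥ 49 ÷ (725/1942) = 95158/725.
40¹ = 40 falls short of 95158/725 but 40² = 1600 reaches it, so n = 2.

2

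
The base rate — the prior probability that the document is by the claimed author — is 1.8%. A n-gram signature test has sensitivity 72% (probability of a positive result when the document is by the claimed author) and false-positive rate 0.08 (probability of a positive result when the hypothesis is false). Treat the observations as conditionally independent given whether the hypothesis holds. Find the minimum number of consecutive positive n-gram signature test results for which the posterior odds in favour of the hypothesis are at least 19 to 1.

Prior odds: 0.018 ÷ 0.982 = 9/491.
Likelihood ratio of a positive result = 0.72/0.08 = 9.
Target odds = 19.
Require 9ⁿ ≥ 19 ÷ (9/491) = 9329/9.
9³ = 729 falls short of 9329/9 but 9⁴ = 6561 reaches it, so n = 4.

4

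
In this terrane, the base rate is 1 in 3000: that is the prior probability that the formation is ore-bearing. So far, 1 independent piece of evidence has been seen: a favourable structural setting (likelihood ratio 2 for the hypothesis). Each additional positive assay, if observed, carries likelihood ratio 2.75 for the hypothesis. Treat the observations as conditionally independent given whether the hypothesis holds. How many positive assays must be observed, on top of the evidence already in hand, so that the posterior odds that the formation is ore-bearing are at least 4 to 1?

Prior odds = (1/3000)/(2999/3000) = 1/2999.
Bayes factor of the evidence already in hand = 2.
Odds after that evidence = (1/2999) × 2 = 2/2999.
Target odds = 4.
Need 2.75ⁿ ≥ 4 ÷ (2/2999) = 5998.
2.75⁸ = 214358881/65536 falls short of 5998 but 2.75⁹ ≈8994.86 reaches it, so n = 9.

9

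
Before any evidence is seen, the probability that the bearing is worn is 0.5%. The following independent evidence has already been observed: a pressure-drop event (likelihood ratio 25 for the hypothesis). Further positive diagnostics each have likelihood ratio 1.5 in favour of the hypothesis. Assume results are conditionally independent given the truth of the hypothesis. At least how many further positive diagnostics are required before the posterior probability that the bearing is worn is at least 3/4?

8

Prior odds = 0.005/0.995 = 1/199.
Bayes factor of the evidence already in hand = 25.
Odds after that evidence = (1/199) × 25 = 25/199.
Target odds = 0.75/0.25 = 3.
Need 1.5ⁿ ≥ 3 ÷ (25/199) = 23.88.
1.5⁷ = 17.0859375 falls short of 23.88 but 1.5⁸ = 25.62890625 reaches it, so n = 8.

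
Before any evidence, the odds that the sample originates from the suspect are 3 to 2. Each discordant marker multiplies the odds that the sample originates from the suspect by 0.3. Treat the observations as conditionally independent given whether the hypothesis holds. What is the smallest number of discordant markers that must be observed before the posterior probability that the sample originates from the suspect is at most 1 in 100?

5

Prior odds = 1.5.
Likelihood ratio per discordant marker = 0.3.
Target odds: 0.01 ÷ 0.99 = 1/99.
Require 0.3ⁿ ≤ 1/99 ÷ 1.5 = 2/297.
0.3⁴ = 0.0081 is still above 2/297 but 0.3⁵ = 243/100000 is at or below it, so n = 5.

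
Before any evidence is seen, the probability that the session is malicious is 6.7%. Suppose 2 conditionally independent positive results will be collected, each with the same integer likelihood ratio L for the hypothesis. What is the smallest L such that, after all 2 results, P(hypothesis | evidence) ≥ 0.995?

53

Prior odds = 0.067/0.933 = 67/933.
Target odds = 0.995/0.005 = 199.
Need L² ≥ 199 ÷ (67/933) = 185667/67.
52² = 2704 < 185667/67 ≤ 2809 = 53², so L = 53.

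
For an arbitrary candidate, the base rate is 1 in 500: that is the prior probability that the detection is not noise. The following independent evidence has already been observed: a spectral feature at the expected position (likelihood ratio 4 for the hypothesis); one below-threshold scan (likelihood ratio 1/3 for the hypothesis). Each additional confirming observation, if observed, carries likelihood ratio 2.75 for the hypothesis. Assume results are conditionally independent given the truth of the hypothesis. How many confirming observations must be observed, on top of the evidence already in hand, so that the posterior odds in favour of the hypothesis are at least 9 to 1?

Prior odds = 0.002/0.998 = 1/499.
Combined Bayes factor of the evidence already in hand = 4 × (1/3) = 4/3.
Odds after that evidence = (1/499) × 4/3 = 4/1497.
Target odds = 9.
Need 2.75ⁿ ≥ 9 ÷ (4/1497) = 3368.25.
2.75⁸ = 214358881/65536 falls short of 3368.25 but 2.75⁹ ≈8994.86 reaches it, so n = 9.

9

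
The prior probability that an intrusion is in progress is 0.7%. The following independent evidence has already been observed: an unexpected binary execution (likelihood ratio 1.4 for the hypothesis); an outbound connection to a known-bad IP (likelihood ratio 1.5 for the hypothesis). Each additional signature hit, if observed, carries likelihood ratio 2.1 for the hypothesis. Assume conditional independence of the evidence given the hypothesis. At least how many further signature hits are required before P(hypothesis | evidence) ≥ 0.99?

Prior odds = 0.007/0.993 = 7/993.
Combined Bayes factor of the evidence already in hand = 1.4 × 1.5 = 2.1.
Odds after that evidence = (7/993) × 2.1 = 49/3310.
Target odds = 0.99/0.01 = 99.
Need 2.1ⁿ ≥ 99 ÷ (49/3310) = 327690/49.
2.1¹¹ ≈3502.78 falls short of 327690/49 but 2.1¹² ≈7355.83 reaches it, so n = 12.

12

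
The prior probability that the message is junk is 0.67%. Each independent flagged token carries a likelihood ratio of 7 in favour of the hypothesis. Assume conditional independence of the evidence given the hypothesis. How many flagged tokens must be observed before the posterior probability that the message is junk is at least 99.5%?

Prior odds: 0.0067 ÷ 0.9933 = 67/9933.
Likelihood ratio per flagged token = 7.
Target posterior odds = 0.995/0.005 = 199.
Need (67/9933) × 7ⁿ ≥ 199, i.e. 7ⁿ ≥ 1976667/67.
7⁵ = 16807 falls short of 1976667/67 but 7⁶ = 117649 reaches it, so n = 6.

6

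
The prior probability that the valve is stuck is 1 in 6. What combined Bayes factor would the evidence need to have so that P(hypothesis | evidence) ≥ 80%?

Prior odds = (1/6)/(5/6) = 0.2.
Target odds = 0.8/0.2 = 4.
Required Bayes factor = 4 ÷ 0.2 = 20.

20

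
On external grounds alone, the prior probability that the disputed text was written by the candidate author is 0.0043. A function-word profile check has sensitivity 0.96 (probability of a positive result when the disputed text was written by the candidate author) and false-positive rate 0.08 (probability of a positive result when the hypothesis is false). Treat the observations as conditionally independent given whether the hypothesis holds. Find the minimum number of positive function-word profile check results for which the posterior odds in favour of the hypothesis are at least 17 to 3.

3

Prior odds = 0.0043/0.9957 = 43/9957.
Likelihood ratio of a positive result = 0.96/0.08 = 12.
Target odds = 17/3.
Need (43/9957) × 12ⁿ ≥ 17/3, i.e. 12ⁿ ≥ 56423/43.
12² = 144 falls short of 56423/43 but 12³ = 1728 reaches it, so n = 3.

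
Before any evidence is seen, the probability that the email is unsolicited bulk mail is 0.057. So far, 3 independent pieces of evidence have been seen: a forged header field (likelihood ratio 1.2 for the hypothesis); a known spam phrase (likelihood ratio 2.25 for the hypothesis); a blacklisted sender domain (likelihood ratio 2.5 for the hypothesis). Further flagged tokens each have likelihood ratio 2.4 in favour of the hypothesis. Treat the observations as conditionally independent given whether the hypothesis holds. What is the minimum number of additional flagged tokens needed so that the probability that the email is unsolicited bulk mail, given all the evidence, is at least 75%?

Prior odds = 0.057/0.943 = 57/943.
Combined Bayes factor of the evidence already in hand = 1.2 × 2.25 × 2.5 = 6.75.
Odds after that evidence = (57/943) × 6.75 = 1539/3772.
Target odds = 0.75/0.25 = 3.
Need 2.4ⁿ ≥ 3 ÷ (1539/3772) = 3772/513.
2.4² = 5.76 falls short of 3772/513 but 2.4³ = 13.824 reaches it, so n = 3.

3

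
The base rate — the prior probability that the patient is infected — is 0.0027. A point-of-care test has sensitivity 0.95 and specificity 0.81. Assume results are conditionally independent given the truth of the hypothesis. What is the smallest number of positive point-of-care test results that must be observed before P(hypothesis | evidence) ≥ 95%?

6

Prior odds: 0.0027 ÷ 0.9973 = 27/9973.
False-positive rate = 1 − 0.81 = 0.19; likelihood ratio of a positive = 0.95/0.19 = 5.
Target odds: 0.95 ÷ 0.05 = 19.
Need (27/9973) × 5ⁿ ≥ 19, i.e. 5ⁿ ≥ 189487/27.
5⁵ = 3125 falls short of 189487/27 but 5⁶ = 15625 reaches it, so n = 6.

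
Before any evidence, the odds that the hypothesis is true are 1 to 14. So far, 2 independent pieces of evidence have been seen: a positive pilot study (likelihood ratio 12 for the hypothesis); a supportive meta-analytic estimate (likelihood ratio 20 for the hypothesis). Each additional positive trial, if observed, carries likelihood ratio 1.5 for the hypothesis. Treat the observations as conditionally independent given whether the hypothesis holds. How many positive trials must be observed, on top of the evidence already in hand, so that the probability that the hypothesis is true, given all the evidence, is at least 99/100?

5

Prior odds = 1/14.
Combined Bayes factor of the evidence already in hand = 12 × 20 = 240.
Odds after that evidence = (1/14) × 240 = 120/7.
Target odds = 0.99/0.01 = 99.
Need 1.5ⁿ ≥ 99 ÷ (120/7) = 5.775.
1.5⁴ = 5.0625 falls short of 5.775 but 1.5⁵ = 7.59375 reaches it, so n = 5.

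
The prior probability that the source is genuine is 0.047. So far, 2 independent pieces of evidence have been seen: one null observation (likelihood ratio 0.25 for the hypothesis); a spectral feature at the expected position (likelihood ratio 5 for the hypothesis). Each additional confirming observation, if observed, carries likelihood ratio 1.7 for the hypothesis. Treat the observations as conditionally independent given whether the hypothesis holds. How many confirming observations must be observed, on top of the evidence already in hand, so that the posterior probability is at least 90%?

10

Prior odds = 0.047/0.953 = 47/953.
Combined Bayes factor of the evidence already in hand = 0.25 × 5 = 1.25.
Odds after that evidence = (47/953) × 1.25 = 235/3812.
Target odds = 0.9/0.1 = 9.
Need 1.7ⁿ ≥ 9 ÷ (235/3812) = 34308/235.
1.7⁹ ≈118.588 falls short of 34308/235 but 1.7¹⁰ ≈201.599 reaches it, so n = 10.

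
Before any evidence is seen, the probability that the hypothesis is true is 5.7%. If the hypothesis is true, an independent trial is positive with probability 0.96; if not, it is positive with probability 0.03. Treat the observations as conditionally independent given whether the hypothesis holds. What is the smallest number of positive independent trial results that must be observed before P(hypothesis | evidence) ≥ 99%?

Prior odds: 0.057 ÷ 0.943 = 57/943.
Likelihood ratio of a positive = 0.96/0.03 = 32.
Target posterior odds = 0.99/0.01 = 99.
Require 32ⁿ ≥ 99 ÷ (57/943) = 31119/19.
32² = 1024 falls short of 31119/19 but 32³ = 32768 reaches it, so n = 3.

3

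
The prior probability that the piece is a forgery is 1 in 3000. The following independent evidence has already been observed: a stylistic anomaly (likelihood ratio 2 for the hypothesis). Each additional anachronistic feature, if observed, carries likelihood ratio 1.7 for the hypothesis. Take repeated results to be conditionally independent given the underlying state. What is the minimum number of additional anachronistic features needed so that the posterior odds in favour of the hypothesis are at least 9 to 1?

Prior odds = (1/3000)/(2999/3000) = 1/2999.
Bayes factor of the evidence already in hand = 2.
Odds after that evidence = (1/2999) × 2 = 2/2999.
Target odds = 9.
Need 1.7ⁿ ≥ 9 ÷ (2/2999) = 13495.5.
1.7¹⁷ ≈8272.4 falls short of 13495.5 but 1.7¹⁸ ≈14063.1 reaches it, so n = 18.

18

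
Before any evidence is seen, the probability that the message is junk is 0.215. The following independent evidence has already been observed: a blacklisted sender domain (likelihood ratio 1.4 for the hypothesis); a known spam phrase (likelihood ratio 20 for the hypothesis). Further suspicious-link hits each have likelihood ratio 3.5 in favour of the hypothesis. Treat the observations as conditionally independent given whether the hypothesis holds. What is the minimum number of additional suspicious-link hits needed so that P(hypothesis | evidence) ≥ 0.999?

Prior odds = 0.215/0.785 = 43/157.
Combined Bayes factor of the evidence already in hand = 1.4 × 20 = 28.
Odds after that evidence = (43/157) × 28 = 1204/157.
Target odds = 0.999/0.001 = 999.
Need 3.5ⁿ ≥ 999 ÷ (1204/157) = 156843/1204.
3.5³ = 42.875 falls short of 156843/1204 but 3.5⁴ = 150.0625 reaches it, so n = 4.

4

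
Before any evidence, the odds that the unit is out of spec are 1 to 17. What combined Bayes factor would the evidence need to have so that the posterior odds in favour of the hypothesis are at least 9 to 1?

Prior odds = 1/17.
Target odds = 9.
Required Bayes factor = 9 ÷ (1/17) = 153.

153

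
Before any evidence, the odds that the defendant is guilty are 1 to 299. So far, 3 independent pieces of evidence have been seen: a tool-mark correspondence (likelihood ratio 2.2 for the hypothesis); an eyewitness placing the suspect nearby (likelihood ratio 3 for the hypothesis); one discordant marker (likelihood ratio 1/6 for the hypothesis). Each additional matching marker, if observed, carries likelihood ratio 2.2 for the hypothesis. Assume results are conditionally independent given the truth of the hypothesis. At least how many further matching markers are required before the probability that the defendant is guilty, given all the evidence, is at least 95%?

Prior odds = 1/299.
Combined Bayes factor of the evidence already in hand = 2.2 × 3 × (1/6) = 1.1.
Odds after that evidence = (1/299) × 1.1 = 11/2990.
Target odds = 0.95/0.05 = 19.
Need 2.2ⁿ ≥ 19 ÷ (11/2990) = 56810/11.
2.2¹⁰ ≈2655.99 falls short of 56810/11 but 2.2¹¹ ≈5843.18 reaches it, so n = 11.

11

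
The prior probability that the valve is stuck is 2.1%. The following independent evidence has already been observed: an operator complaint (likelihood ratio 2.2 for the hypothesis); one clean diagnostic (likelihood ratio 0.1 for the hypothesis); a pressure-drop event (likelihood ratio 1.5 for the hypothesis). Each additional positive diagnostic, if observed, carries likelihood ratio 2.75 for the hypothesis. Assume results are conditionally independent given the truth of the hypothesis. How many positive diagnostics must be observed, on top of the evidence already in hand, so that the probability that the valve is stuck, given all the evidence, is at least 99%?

Prior odds = 0.021/0.979 = 21/979.
Combined Bayes factor of the evidence already in hand = 2.2 × 0.1 × 1.5 = 0.33.
Odds after that evidence = (21/979) × 0.33 = 63/8900.
Target odds = 0.99/0.01 = 99.
Need 2.75ⁿ ≥ 99 ÷ (63/8900) = 97900/7.
2.75⁹ ≈8994.86 falls short of 97900/7 but 2.75¹⁰ ≈24735.9 reaches it, so n = 10.

10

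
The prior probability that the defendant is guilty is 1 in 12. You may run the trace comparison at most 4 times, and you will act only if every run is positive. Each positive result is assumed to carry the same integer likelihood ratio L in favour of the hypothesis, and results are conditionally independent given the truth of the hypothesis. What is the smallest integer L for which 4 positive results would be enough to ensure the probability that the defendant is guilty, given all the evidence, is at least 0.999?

11

Prior odds = (1/12)/(11/12) = 1/11.
Target odds = 0.999/0.001 = 999.
Need L⁴ ≥ 999 ÷ (1/11) = 10989.
10⁴ = 10000 < 10989 ≤ 14641 = 11⁴, so L = 11.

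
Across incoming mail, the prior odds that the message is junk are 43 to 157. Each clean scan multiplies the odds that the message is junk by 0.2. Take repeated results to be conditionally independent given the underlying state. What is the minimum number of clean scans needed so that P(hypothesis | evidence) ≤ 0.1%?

4

Prior odds = 43/157.
Likelihood ratio per clean scan = 0.2.
Target odds: 0.001 ÷ 0.999 = 1/999.
Need (43/157) × 0.2ⁿ ≤ 1/999, i.e. 0.2ⁿ ≤ 157/42957.
0.2³ = 0.008 is still above 157/42957 but 0.2⁴ = 0.0016 is at or below it, so n = 4.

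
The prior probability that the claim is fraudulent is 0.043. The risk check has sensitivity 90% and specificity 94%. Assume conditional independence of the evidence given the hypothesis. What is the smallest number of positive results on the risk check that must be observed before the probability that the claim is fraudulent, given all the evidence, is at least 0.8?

Prior odds: 0.043 ÷ 0.957 = 43/957.
False-positive rate = 1 − 0.94 = 0.06; likelihood ratio of a positive = 0.9/0.06 = 15.
Target odds: 0.8 ÷ 0.2 = 4.
Need (43/957) × 15ⁿ ≥ 4, i.e. 15ⁿ ≥ 3828/43.
15¹ = 15 falls short of 3828/43 but 15² = 225 reaches it, so n = 2.

2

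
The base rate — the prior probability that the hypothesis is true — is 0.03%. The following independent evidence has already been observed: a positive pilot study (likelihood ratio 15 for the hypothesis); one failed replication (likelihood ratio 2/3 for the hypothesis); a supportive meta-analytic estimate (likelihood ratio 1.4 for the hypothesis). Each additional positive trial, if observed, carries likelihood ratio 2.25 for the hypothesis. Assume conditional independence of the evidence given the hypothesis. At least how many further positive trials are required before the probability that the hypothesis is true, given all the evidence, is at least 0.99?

Prior odds = 0.0003/0.9997 = 3/9997.
Combined Bayes factor of the evidence already in hand = 15 × (2/3) × 1.4 = 14.
Odds after that evidence = (3/9997) × 14 = 42/9997.
Target odds = 0.99/0.01 = 99.
Need 2.25ⁿ ≥ 99 ÷ (42/9997) = 329901/14.
2.25¹² ≈16834.1 falls short of 329901/14 but 2.25¹³ ≈37876.8 reaches it, so n = 13.

13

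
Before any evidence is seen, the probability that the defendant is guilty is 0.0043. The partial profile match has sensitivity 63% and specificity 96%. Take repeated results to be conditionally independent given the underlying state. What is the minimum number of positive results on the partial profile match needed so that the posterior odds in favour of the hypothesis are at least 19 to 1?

4

Prior odds: 0.0043 ÷ 0.9957 = 43/9957.
False-positive rate = 1 − 0.96 = 0.04; likelihood ratio of a positive = 0.63/0.04 = 15.75.
Target odds = 19.
Need (43/9957) × 15.75ⁿ ≥ 19, i.e. 15.75ⁿ ≥ 189183/43.
15.75³ = 3906.984375 falls short of 189183/43 but 15.75⁴ = 15752961/256 reaches it, so n = 4.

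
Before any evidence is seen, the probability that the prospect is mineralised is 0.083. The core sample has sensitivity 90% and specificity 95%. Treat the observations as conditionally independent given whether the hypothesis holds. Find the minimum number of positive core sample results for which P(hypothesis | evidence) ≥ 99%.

Prior odds = 0.083/0.917 = 83/917.
False-positive rate = 1 − 0.95 = 0.05; likelihood ratio of a positive = 0.9/0.05 = 18.
Target posterior odds = 0.99/0.01 = 99.
Need (83/917) × 18ⁿ ≥ 99, i.e. 18ⁿ ≥ 90783/83.
18² = 324 falls short of 90783/83 but 18³ = 5832 reaches it, so n = 3.

3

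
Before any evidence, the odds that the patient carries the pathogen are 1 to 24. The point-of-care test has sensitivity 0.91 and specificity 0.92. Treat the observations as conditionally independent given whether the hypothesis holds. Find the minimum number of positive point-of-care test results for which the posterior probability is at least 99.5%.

Prior odds = 1/24.
False-positive rate = 1 − 0.92 = 0.08; likelihood ratio of a positive = 0.91/0.08 = 11.375.
Target posterior odds = 0.995/0.005 = 199.
Need (1/24) × 11.375ⁿ ≥ 199, i.e. 11.375ⁿ ≥ 4776.
11.375³ = 753571/512 falls short of 4776 but 11.375⁴ = 68574961/4096 reaches it, so n = 4.

4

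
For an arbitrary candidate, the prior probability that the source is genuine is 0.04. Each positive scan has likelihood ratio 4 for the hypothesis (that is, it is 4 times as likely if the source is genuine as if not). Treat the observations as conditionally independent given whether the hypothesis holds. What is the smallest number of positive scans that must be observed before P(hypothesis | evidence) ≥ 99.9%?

Prior odds = 0.04/0.96 = 1/24.
Likelihood ratio per positive scan = 4.
Target posterior odds = 0.999/0.001 = 999.
Need (1/24) × 4ⁿ ≥ 999, i.e. 4ⁿ ≥ 23976.
4⁷ = 16384 falls short of 23976 but 4⁸ = 65536 reaches it, so n = 8.

8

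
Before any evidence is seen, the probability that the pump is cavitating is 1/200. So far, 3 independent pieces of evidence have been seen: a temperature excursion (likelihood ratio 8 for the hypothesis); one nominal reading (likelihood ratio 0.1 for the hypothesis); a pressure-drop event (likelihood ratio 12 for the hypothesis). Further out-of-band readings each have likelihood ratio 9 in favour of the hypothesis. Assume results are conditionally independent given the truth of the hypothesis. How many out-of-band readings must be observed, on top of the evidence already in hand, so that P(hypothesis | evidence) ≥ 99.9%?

5

Prior odds = 0.005/0.995 = 1/199.
Combined Bayes factor of the evidence already in hand = 8 × 0.1 × 12 = 9.6.
Odds after that evidence = (1/199) × 9.6 = 48/995.
Target odds = 0.999/0.001 = 999.
Need 9ⁿ ≥ 999 ÷ (48/995) = 20708.4375.
9⁴ = 6561 falls short of 20708.4375 but 9⁵ = 59049 reaches it, so n = 5.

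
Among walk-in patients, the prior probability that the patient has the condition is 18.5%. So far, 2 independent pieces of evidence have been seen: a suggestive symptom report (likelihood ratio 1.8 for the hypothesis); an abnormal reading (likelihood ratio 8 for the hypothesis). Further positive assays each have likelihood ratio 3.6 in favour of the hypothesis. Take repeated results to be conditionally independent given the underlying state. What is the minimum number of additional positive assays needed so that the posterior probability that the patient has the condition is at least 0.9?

Prior odds = 0.185/0.815 = 37/163.
Combined Bayes factor of the evidence already in hand = 1.8 × 8 = 14.4.
Odds after that evidence = (37/163) × 14.4 = 2664/815.
Target odds = 0.9/0.1 = 9.
Need 3.6ⁿ ≥ 9 ÷ (2664/815) = 815/296.
3.6¹ = 3.6, which meets the required 815/296; so n = 1.

1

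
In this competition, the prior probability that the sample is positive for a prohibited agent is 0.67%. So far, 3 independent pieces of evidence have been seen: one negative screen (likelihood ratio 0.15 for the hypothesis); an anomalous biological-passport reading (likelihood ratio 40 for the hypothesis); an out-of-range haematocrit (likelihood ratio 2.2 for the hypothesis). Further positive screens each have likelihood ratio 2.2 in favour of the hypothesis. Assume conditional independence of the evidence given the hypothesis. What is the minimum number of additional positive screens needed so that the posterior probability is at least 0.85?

6

Prior odds = 0.0067/0.9933 = 67/9933.
Combined Bayes factor of the evidence already in hand = 0.15 × 40 × 2.2 = 13.2.
Odds after that evidence = (67/9933) × 13.2 = 134/1505.
Target odds = 0.85/0.15 = 17/3.
Need 2.2ⁿ ≥ 17/3 ÷ (134/1505) = 25585/402.
2.2⁵ = 51.53632 falls short of 25585/402 but 2.2⁶ = 1771561/15625 reaches it, so n = 6.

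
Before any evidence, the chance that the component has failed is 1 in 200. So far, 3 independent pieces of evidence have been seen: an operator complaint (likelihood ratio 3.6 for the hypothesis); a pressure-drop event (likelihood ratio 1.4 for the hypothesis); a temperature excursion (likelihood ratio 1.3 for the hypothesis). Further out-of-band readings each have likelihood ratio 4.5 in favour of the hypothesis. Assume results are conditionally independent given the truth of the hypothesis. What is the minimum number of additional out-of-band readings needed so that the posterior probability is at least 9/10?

Prior odds = 0.005/0.995 = 1/199.
Combined Bayes factor of the evidence already in hand = 3.6 × 1.4 × 1.3 = 6.552.
Odds after that evidence = (1/199) × 6.552 = 819/24875.
Target odds = 0.9/0.1 = 9.
Need 4.5ⁿ ≥ 9 ÷ (819/24875) = 24875/91.
4.5³ = 91.125 falls short of 24875/91 but 4.5⁴ = 410.0625 reaches it, so n = 4.

4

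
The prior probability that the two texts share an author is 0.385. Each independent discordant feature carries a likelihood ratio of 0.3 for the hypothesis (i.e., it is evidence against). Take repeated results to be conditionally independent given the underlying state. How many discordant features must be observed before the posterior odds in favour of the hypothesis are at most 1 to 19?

Prior odds: 0.385 ÷ 0.615 = 77/123.
Likelihood ratio per discordant feature = 0.3.
Target odds = 1/19.
Need (77/123) × 0.3ⁿ ≤ 1/19, i.e. 0.3ⁿ ≤ 123/1463.
0.3² = 0.09 is still above 123/1463 but 0.3³ = 0.027 is at or below it, so n = 3.

3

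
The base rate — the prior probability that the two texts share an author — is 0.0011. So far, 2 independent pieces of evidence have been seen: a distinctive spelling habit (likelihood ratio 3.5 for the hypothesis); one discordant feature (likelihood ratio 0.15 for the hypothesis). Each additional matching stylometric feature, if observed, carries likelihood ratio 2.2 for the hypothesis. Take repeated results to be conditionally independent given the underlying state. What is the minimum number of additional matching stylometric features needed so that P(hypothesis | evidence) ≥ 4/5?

Prior odds = 0.0011/0.9989 = 11/9989.
Combined Bayes factor of the evidence already in hand = 3.5 × 0.15 = 0.525.
Odds after that evidence = (11/9989) × 0.525 = 33/57080.
Target odds = 0.8/0.2 = 4.
Need 2.2ⁿ ≥ 4 ÷ (33/57080) = 228320/33.
2.2¹¹ ≈5843.18 falls short of 228320/33 but 2.2¹² ≈12855 reaches it, so n = 12.

12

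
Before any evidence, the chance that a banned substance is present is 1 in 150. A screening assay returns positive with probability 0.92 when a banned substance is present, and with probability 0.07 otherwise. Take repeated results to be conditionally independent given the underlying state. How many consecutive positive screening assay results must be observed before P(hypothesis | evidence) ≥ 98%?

Prior odds: (1/150) ÷ (149/150) = 1/149.
Likelihood ratio of a positive result = 0.92/0.07 = 92/7.
Target odds: 0.98 ÷ 0.02 = 49.
Need (1/149) × (92/7)ⁿ ≥ 49, i.e. (92/7)ⁿ ≥ 7301.
(92/7)³ = 778688/343 falls short of 7301 but (92/7)⁴ = 71639296/2401 reaches it, so n = 4.

4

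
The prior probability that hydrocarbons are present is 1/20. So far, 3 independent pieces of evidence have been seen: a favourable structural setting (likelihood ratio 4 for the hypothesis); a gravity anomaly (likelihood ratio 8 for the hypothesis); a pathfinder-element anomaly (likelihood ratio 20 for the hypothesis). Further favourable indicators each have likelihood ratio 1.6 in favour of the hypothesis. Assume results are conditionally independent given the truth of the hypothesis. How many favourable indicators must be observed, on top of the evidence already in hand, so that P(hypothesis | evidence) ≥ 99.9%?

8

Prior odds = 0.05/0.95 = 1/19.
Combined Bayes factor of the evidence already in hand = 4 × 8 × 20 = 640.
Odds after that evidence = (1/19) × 640 = 640/19.
Target odds = 0.999/0.001 = 999.
Need 1.6ⁿ ≥ 999 ÷ (640/19) = 29.6578125.
1.6⁷ = 2097152/78125 falls short of 29.6578125 but 1.6⁸ = 16777216/390625 reaches it, so n = 8.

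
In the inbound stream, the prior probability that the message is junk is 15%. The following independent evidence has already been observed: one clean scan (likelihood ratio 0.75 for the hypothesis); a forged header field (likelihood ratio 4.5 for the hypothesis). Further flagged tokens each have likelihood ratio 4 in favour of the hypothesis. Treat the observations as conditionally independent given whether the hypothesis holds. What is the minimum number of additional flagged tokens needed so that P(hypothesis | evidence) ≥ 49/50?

4

Prior odds = 0.15/0.85 = 3/17.
Combined Bayes factor of the evidence already in hand = 0.75 × 4.5 = 3.375.
Odds after that evidence = (3/17) × 3.375 = 81/136.
Target odds = 0.98/0.02 = 49.
Need 4ⁿ ≥ 49 ÷ (81/136) = 6664/81.
4³ = 64 falls short of 6664/81 but 4⁴ = 256 reaches it, so n = 4.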